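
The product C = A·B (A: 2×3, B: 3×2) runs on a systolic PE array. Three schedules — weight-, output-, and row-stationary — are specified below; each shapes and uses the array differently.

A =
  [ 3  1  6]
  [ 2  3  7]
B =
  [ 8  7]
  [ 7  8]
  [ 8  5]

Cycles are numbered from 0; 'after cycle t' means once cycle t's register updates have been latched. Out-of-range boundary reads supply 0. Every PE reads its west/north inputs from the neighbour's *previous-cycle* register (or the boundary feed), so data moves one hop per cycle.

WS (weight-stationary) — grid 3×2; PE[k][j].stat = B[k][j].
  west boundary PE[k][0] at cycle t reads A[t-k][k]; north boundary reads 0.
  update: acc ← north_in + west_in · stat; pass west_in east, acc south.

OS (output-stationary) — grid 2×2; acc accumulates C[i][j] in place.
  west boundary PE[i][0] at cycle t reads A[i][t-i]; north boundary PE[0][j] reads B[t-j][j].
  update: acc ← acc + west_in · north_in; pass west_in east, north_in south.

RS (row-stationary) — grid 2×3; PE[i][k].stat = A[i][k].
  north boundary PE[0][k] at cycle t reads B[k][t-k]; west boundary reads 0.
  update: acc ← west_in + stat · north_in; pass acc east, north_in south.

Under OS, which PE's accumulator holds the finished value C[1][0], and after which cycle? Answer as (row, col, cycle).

OS — PE[1][0] is where C[1][0] collects:
  @0  [1,0]  acc 0  |  →0  ↓0
  @1  [1,0]  acc 16  |  →2  ↓8
  @2  [1,0]  acc 37  |  →3  ↓7
  @3  [1,0]  acc 93  |  →7  ↓8

(row, col, cycle) = (1, 0, 3)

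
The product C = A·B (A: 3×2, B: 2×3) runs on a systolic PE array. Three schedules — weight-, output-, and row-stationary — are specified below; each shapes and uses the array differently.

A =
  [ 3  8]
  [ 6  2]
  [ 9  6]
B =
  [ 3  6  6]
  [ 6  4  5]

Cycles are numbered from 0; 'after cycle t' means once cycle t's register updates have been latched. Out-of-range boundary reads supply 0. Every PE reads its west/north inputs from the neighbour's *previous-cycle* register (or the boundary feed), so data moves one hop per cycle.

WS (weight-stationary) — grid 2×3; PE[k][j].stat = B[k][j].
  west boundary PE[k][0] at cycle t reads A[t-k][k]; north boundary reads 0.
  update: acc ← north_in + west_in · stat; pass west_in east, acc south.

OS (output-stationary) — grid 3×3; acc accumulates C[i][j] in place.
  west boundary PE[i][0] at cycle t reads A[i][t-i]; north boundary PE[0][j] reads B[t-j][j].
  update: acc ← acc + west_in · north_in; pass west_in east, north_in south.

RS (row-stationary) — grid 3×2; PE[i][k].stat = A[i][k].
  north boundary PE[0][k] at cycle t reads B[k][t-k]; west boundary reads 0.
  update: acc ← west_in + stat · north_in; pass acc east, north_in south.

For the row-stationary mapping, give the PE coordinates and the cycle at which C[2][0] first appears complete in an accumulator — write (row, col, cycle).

(row, col, cycle) = (2, 1, 3)

RS — PE[2][1] is where C[2][0] collects:
  @0  [2,1]  acc 0  |  →0  ↓0
  @1  [2,1]  acc 0  |  →0  ↓0
  @2  [2,1]  acc 0  |  →0  ↓0
  @3  [2,1]  acc 63  |  →63  ↓6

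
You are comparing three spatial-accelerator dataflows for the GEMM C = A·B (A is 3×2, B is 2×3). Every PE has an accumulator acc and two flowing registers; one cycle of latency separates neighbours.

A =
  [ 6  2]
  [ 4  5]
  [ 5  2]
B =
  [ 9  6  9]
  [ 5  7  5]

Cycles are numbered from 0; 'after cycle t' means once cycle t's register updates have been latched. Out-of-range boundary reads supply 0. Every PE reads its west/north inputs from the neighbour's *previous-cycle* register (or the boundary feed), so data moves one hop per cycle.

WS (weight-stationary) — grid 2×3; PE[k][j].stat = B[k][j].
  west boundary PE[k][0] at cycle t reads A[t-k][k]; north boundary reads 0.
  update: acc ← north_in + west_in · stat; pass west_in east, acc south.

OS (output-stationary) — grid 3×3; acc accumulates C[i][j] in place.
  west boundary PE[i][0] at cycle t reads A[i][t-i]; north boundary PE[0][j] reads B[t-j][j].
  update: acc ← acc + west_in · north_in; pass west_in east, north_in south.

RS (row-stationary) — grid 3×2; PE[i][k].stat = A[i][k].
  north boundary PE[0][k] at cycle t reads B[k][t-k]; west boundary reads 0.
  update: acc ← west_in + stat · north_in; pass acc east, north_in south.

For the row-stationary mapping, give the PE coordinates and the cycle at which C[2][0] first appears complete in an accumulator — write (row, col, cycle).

RS — PE[2][1] is where C[2][0] collects:
  c0 r2c1: 0 / 0 / 0
  c1 r2c1: 0 / 0 / 0
  c2 r2c1: 0 / 0 / 0
  c3 r2c1: 55 / 55 / 5

(row, col, cycle) = (2, 1, 3)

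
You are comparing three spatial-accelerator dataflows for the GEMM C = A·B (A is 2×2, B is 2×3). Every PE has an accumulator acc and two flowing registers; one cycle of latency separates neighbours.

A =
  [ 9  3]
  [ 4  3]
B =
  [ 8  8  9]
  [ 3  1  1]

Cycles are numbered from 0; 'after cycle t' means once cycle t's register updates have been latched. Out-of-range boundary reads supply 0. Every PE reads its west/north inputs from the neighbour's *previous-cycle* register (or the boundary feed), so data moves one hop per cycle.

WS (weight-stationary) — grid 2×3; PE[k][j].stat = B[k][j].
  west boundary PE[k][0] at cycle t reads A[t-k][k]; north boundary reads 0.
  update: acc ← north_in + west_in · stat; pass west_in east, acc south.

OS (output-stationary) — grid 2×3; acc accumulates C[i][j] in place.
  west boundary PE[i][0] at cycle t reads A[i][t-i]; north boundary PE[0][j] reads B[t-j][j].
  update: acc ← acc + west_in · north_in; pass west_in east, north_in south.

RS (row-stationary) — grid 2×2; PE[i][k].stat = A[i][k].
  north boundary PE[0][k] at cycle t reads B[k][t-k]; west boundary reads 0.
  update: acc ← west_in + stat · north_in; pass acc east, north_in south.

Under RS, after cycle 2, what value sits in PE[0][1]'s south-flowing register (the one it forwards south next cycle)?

RS on a 2×2 grid — tracing PE[0][1] and its feeders:
  after 0 — PE[0][0] acc=72, pass-E 72, pass-S 8
  after 0 — PE[0][1] acc=0, pass-E 0, pass-S 0
  after 1 — PE[0][0] acc=72, pass-E 72, pass-S 8
  after 1 — PE[0][1] acc=81, pass-E 81, pass-S 3
  after 2 — PE[0][0] acc=81, pass-E 81, pass-S 9
  after 2 — PE[0][1] acc=75, pass-E 75, pass-S 1

register = 1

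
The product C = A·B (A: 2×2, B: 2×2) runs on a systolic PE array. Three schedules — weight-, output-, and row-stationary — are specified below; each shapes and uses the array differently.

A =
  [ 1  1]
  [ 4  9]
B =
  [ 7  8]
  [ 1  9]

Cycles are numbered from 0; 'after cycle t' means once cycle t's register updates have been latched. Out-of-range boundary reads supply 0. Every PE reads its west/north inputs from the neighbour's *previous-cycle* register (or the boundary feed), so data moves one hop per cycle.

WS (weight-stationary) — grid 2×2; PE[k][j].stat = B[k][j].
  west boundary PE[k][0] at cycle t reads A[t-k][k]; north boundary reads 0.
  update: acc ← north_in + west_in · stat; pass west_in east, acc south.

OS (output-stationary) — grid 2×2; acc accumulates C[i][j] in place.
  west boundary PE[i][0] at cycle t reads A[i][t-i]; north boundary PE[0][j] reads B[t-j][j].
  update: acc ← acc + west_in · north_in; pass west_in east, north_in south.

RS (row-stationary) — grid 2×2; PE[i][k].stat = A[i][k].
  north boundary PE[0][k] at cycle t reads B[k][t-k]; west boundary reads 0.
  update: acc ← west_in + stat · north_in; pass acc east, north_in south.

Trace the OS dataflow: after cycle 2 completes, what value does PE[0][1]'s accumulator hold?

OS 2×2: PE[0][1] cycle-by-cycle (with neighbour feeds):
  cycle 0: PE[0][0] → acc 7, east 1, south 7
  cycle 0: PE[0][1] → acc 0, east 0, south 0
  cycle 1: PE[0][0] → acc 8, east 1, south 1
  cycle 1: PE[0][1] → acc 8, east 1, south 8
  cycle 2: PE[0][0] → acc 8, east 0, south 0
  cycle 2: PE[0][1] → acc 17, east 1, south 9

PE[0][1].acc = 17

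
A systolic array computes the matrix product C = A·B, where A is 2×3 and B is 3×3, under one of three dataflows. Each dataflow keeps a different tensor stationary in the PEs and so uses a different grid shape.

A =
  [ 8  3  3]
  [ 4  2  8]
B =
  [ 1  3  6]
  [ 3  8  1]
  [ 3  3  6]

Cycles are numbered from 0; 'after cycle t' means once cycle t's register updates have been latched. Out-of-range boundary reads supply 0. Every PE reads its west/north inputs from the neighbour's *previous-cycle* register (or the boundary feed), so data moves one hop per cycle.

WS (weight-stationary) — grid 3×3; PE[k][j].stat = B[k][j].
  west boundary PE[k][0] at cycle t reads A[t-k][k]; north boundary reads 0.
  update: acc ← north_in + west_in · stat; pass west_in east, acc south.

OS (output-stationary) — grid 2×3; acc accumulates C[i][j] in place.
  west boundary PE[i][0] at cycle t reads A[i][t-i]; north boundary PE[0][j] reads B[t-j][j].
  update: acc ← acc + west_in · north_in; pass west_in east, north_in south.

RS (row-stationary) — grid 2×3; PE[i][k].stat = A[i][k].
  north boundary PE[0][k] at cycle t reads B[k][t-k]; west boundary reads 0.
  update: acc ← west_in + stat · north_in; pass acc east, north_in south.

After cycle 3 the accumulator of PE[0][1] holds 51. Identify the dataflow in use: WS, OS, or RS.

WS [3×3] PE[0][1] across cycles:
  t=0 PE[0][1]: acc=0 h=0 v=0
  t=1 PE[0][1]: acc=24 h=8 v=24
  t=2 PE[0][1]: acc=12 h=4 v=12
  t=3 PE[0][1]: acc=0 h=0 v=0
OS [2×3] PE[0][1] across cycles:
  t=0 PE[0][1]: acc=0 h=0 v=0
  t=1 PE[0][1]: acc=24 h=8 v=3
  t=2 PE[0][1]: acc=48 h=3 v=8
  t=3 PE[0][1]: acc=57 h=3 v=3
RS [2×3] PE[0][1] across cycles:
  t=0 PE[0][1]: acc=0 h=0 v=0
  t=1 PE[0][1]: acc=17 h=17 v=3
  t=2 PE[0][1]: acc=48 h=48 v=8
  t=3 PE[0][1]: acc=51 h=51 v=1

dataflow = RS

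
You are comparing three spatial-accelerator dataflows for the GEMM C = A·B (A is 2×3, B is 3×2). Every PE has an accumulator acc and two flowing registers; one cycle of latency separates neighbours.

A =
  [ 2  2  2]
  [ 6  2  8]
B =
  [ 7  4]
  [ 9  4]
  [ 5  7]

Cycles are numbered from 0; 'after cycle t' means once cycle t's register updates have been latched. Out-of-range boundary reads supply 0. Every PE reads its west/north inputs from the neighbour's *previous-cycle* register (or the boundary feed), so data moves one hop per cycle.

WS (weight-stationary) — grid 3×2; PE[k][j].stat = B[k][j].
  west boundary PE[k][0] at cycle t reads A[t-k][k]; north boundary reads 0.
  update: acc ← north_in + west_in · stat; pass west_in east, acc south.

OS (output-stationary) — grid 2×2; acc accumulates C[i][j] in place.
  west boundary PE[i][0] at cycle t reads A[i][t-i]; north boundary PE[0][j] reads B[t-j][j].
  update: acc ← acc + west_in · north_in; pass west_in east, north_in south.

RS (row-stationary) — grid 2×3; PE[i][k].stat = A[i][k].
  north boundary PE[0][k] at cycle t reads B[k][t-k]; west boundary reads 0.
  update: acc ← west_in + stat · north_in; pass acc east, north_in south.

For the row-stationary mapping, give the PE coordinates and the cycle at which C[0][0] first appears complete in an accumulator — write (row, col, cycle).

RS — PE[0][2] is where C[0][0] collects:
  [0] (0,2) acc=0 (h:0 v:0)
  [1] (0,2) acc=0 (h:0 v:0)
  [2] (0,2) acc=42 (h:42 v:5)

(row, col, cycle) = (0, 2, 2)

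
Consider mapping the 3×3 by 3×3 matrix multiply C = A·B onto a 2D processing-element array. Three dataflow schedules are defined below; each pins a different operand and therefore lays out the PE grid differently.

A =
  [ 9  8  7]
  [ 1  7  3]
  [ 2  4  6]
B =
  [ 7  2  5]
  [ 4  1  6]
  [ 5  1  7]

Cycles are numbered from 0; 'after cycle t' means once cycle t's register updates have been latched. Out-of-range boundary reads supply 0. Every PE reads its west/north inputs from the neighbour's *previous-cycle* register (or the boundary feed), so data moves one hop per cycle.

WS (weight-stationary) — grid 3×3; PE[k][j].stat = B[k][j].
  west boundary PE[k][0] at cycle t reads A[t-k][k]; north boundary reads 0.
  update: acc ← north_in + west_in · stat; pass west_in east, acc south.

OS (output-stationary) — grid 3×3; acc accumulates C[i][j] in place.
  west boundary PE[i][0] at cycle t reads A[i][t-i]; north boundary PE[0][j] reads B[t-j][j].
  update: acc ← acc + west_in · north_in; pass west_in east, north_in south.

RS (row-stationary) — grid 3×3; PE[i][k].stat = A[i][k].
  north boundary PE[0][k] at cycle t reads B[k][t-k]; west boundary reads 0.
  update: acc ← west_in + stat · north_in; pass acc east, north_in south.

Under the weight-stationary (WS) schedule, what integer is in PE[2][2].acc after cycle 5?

Tracing WS — 3×3 array, target PE[2][2]:
  step 0 · PE1,2: acc=0; fwd→0 fwd↓0
  step 0 · PE2,1: acc=0; fwd→0 fwd↓0
  step 0 · PE2,2: acc=0; fwd→0 fwd↓0
  step 1 · PE1,2: acc=0; fwd→0 fwd↓0
  step 1 · PE2,1: acc=0; fwd→0 fwd↓0
  step 1 · PE2,2: acc=0; fwd→0 fwd↓0
  step 2 · PE1,2: acc=0; fwd→0 fwd↓0
  step 2 · PE2,1: acc=0; fwd→0 fwd↓0
  step 2 · PE2,2: acc=0; fwd→0 fwd↓0
  step 3 · PE1,2: acc=93; fwd→8 fwd↓93
  step 3 · PE2,1: acc=33; fwd→7 fwd↓33
  step 3 · PE2,2: acc=0; fwd→0 fwd↓0
  step 4 · PE1,2: acc=47; fwd→7 fwd↓47
  step 4 · PE2,1: acc=12; fwd→3 fwd↓12
  step 4 · PE2,2: acc=142; fwd→7 fwd↓142
  step 5 · PE1,2: acc=34; fwd→4 fwd↓34
  step 5 · PE2,1: acc=14; fwd→6 fwd↓14
  step 5 · PE2,2: acc=68; fwd→3 fwd↓68

PE[2][2].acc = 68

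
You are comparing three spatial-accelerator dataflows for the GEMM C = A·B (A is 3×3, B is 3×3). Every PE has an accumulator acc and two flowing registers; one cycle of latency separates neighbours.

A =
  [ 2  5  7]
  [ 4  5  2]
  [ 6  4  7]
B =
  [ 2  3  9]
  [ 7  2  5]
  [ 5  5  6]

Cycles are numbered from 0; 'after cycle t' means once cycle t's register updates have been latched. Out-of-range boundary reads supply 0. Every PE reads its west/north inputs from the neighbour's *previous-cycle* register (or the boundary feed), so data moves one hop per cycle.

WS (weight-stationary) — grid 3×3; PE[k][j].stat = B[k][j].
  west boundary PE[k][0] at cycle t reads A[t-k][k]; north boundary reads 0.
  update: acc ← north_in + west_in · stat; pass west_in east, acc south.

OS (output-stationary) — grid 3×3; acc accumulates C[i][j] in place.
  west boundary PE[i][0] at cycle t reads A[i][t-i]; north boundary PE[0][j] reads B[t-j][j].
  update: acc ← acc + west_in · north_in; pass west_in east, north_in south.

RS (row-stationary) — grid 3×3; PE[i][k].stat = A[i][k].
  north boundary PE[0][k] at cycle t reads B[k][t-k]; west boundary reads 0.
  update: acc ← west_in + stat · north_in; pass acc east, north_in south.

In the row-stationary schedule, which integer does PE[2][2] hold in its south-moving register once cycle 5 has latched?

RS on a 3×3 grid — tracing PE[2][2] and its feeders:
  t=0 PE[1][2]: acc=0 h=0 v=0
  t=0 PE[2][1]: acc=0 h=0 v=0
  t=0 PE[2][2]: acc=0 h=0 v=0
  t=1 PE[1][2]: acc=0 h=0 v=0
  t=1 PE[2][1]: acc=0 h=0 v=0
  t=1 PE[2][2]: acc=0 h=0 v=0
  t=2 PE[1][2]: acc=0 h=0 v=0
  t=2 PE[2][1]: acc=0 h=0 v=0
  t=2 PE[2][2]: acc=0 h=0 v=0
  t=3 PE[1][2]: acc=53 h=53 v=5
  t=3 PE[2][1]: acc=40 h=40 v=7
  t=3 PE[2][2]: acc=0 h=0 v=0
  t=4 PE[1][2]: acc=32 h=32 v=5
  t=4 PE[2][1]: acc=26 h=26 v=2
  t=4 PE[2][2]: acc=75 h=75 v=5
  t=5 PE[1][2]: acc=73 h=73 v=6
  t=5 PE[2][1]: acc=74 h=74 v=5
  t=5 PE[2][2]: acc=61 h=61 v=5

register = 5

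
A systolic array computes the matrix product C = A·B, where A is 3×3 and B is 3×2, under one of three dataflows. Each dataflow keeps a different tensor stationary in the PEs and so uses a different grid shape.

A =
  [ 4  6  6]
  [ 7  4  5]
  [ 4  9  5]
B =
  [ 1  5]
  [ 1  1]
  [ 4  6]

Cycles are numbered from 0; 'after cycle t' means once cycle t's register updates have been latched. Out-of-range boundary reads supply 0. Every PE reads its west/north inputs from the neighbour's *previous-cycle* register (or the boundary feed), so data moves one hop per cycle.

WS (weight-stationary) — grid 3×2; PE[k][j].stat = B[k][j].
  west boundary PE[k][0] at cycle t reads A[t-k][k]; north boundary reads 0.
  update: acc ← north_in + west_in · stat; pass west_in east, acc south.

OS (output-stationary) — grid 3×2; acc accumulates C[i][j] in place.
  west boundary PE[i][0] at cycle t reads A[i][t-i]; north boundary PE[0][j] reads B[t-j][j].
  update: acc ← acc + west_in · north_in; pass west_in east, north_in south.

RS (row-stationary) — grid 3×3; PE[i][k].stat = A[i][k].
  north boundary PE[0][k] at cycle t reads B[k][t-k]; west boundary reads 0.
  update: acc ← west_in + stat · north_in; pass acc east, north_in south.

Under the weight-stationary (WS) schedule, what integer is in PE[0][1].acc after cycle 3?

PE[0][1].acc = 20

WS on a 3×2 grid — tracing PE[0][1] and its feeders:
  [0] (0,0) acc=4 (h:4 v:4)
  [0] (0,1) acc=0 (h:0 v:0)
  [1] (0,0) acc=7 (h:7 v:7)
  [1] (0,1) acc=20 (h:4 v:20)
  [2] (0,0) acc=4 (h:4 v:4)
  [2] (0,1) acc=35 (h:7 v:35)
  [3] (0,0) acc=0 (h:0 v:0)
  [3] (0,1) acc=20 (h:4 v:20)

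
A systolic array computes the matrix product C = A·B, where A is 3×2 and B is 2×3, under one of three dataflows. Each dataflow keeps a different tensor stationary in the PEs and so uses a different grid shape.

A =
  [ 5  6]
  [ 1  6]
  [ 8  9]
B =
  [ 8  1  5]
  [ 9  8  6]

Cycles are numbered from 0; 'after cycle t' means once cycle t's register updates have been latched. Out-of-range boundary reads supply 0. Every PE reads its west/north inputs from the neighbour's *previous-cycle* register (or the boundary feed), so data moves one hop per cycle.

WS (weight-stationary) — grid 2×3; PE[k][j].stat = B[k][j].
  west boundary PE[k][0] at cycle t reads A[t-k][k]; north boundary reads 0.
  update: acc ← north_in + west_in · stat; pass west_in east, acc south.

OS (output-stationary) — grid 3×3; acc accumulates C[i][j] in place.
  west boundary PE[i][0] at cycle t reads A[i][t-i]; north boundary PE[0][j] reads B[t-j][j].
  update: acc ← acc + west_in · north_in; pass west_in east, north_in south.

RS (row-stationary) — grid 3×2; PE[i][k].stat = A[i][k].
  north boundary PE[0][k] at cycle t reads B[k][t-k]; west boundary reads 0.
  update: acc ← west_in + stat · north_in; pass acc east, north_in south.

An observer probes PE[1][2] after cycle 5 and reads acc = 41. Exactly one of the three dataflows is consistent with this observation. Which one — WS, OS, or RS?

dataflow = OS

Under WS (2×3), PE[1][2]:
  [0] (1,2) acc=0 (h:0 v:0)
  [1] (1,2) acc=0 (h:0 v:0)
  [2] (1,2) acc=0 (h:0 v:0)
  [3] (1,2) acc=61 (h:6 v:61)
  [4] (1,2) acc=41 (h:6 v:41)
  [5] (1,2) acc=94 (h:9 v:94)
Under OS (3×3), PE[1][2]:
  [0] (1,2) acc=0 (h:0 v:0)
  [1] (1,2) acc=0 (h:0 v:0)
  [2] (1,2) acc=0 (h:0 v:0)
  [3] (1,2) acc=5 (h:1 v:5)
  [4] (1,2) acc=41 (h:6 v:6)
  [5] (1,2) acc=41 (h:0 v:0)
RS: PE[1][2] is outside its 3×2 grid.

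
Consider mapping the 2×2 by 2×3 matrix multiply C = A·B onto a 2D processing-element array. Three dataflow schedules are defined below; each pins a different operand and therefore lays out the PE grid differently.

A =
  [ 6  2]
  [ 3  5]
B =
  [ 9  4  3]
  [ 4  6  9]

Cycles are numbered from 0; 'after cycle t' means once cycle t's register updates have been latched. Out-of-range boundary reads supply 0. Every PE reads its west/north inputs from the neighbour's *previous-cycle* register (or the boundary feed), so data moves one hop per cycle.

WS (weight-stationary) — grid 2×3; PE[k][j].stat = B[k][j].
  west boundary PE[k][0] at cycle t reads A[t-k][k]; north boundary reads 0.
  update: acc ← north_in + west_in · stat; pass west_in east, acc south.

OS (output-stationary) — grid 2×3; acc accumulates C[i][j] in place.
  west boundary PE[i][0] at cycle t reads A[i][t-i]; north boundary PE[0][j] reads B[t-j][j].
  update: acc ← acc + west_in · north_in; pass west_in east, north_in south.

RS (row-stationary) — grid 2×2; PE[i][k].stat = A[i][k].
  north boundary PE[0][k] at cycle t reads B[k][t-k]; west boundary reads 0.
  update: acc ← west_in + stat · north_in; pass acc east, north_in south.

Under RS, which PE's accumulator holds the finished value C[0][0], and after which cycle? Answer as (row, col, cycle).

(row, col, cycle) = (0, 1, 1)

Under RS, C[0][0] lands at PE[0][1]:
  after 0 — PE[0][1] acc=0, pass-E 0, pass-S 0
  after 1 — PE[0][1] acc=62, pass-E 62, pass-S 4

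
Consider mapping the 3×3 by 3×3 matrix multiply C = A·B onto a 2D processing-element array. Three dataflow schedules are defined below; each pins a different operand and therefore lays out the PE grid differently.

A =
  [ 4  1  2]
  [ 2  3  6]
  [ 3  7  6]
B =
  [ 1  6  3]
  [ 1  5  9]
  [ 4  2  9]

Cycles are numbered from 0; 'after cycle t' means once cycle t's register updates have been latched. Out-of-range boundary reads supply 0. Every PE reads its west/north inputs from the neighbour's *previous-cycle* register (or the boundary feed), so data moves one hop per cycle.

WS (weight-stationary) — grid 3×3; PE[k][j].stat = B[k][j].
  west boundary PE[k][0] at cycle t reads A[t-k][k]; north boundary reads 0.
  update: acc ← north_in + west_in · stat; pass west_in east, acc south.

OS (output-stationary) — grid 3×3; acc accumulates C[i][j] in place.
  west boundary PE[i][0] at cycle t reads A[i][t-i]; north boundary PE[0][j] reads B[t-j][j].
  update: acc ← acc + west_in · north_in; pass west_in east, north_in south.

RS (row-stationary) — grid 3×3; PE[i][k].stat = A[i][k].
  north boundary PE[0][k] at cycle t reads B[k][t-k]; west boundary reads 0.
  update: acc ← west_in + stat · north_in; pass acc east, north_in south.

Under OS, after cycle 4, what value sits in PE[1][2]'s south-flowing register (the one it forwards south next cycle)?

Tracing OS — 3×3 array, target PE[1][2]:
  c0 r0c2: 0 / 0 / 0
  c0 r1c1: 0 / 0 / 0
  c0 r1c2: 0 / 0 / 0
  c1 r0c2: 0 / 0 / 0
  c1 r1c1: 0 / 0 / 0
  c1 r1c2: 0 / 0 / 0
  c2 r0c2: 12 / 4 / 3
  c2 r1c1: 12 / 2 / 6
  c2 r1c2: 0 / 0 / 0
  c3 r0c2: 21 / 1 / 9
  c3 r1c1: 27 / 3 / 5
  c3 r1c2: 6 / 2 / 3
  c4 r0c2: 39 / 2 / 9
  c4 r1c1: 39 / 6 / 2
  c4 r1c2: 33 / 3 / 9

register = 9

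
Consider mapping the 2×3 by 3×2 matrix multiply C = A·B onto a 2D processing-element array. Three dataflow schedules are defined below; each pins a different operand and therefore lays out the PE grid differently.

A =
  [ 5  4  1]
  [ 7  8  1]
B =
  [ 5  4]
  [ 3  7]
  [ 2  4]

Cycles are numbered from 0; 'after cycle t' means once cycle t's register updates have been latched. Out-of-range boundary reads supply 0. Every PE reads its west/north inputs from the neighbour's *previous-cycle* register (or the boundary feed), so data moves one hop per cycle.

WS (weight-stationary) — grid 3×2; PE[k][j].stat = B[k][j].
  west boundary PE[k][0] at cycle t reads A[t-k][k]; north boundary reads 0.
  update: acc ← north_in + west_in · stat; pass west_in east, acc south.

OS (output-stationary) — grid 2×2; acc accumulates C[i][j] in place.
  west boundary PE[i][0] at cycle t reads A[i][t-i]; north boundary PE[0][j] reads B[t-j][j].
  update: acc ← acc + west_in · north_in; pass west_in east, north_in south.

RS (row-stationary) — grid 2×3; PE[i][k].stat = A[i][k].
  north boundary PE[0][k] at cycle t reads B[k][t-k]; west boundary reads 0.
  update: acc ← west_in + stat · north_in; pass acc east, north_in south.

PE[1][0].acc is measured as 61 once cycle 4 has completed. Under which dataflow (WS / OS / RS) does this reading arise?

dataflow = OS

WS [3×2] PE[1][0] across cycles:
  step 0 · PE1,0: acc=0; fwd→0 fwd↓0
  step 1 · PE1,0: acc=37; fwd→4 fwd↓37
  step 2 · PE1,0: acc=59; fwd→8 fwd↓59
  step 3 · PE1,0: acc=0; fwd→0 fwd↓0
  step 4 · PE1,0: acc=0; fwd→0 fwd↓0
OS [2×2] PE[1][0] across cycles:
  step 0 · PE1,0: acc=0; fwd→0 fwd↓0
  step 1 · PE1,0: acc=35; fwd→7 fwd↓5
  step 2 · PE1,0: acc=59; fwd→8 fwd↓3
  step 3 · PE1,0: acc=61; fwd→1 fwd↓2
  step 4 · PE1,0: acc=61; fwd→0 fwd↓0
RS [2×3] PE[1][0] across cycles:
  step 0 · PE1,0: acc=0; fwd→0 fwd↓0
  step 1 · PE1,0: acc=35; fwd→35 fwd↓5
  step 2 · PE1,0: acc=28; fwd→28 fwd↓4
  step 3 · PE1,0: acc=0; fwd→0 fwd↓0
  step 4 · PE1,0: acc=0; fwd→0 fwd↓0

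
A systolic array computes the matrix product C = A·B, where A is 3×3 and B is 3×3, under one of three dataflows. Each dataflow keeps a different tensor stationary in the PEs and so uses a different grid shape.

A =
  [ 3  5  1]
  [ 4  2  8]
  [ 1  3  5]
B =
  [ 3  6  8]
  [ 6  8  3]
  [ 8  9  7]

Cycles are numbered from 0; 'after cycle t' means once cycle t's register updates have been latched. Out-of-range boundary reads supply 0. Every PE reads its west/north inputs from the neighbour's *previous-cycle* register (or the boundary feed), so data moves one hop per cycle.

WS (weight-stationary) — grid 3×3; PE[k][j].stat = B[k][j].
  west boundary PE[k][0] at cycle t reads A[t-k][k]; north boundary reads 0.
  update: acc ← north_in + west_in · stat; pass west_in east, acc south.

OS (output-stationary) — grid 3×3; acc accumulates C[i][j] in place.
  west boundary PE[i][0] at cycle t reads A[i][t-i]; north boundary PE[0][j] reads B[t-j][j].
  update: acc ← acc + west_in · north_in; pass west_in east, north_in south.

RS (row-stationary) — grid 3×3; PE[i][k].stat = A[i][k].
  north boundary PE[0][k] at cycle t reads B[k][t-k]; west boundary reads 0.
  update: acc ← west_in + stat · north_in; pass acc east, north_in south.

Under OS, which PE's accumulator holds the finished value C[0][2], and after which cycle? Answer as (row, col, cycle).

OS: C[0][2] accumulates in PE[0][2]:
  c0 r0c2: 0 / 0 / 0
  c1 r0c2: 0 / 0 / 0
  c2 r0c2: 24 / 3 / 8
  c3 r0c2: 39 / 5 / 3
  c4 r0c2: 46 / 1 / 7

(row, col, cycle) = (0, 2, 4)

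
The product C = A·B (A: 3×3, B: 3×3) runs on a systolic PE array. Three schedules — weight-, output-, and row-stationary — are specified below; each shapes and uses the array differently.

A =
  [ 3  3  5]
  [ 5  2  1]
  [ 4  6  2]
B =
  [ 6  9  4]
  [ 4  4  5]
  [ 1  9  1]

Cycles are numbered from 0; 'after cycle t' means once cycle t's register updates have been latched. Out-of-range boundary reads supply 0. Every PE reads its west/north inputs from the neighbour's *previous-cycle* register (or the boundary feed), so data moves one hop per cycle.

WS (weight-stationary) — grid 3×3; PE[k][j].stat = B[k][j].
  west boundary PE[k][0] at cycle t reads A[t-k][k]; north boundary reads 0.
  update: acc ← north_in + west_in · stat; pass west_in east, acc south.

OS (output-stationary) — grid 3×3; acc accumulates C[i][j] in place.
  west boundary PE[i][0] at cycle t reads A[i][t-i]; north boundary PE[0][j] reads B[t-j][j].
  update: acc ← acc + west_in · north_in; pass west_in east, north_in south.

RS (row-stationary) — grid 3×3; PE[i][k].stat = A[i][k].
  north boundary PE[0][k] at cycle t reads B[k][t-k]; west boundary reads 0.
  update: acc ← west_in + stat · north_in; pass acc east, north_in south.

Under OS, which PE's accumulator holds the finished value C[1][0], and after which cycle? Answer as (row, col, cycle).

OS — PE[1][0] is where C[1][0] collects:
  after 0 — PE[1][0] acc=0, pass-E 0, pass-S 0
  after 1 — PE[1][0] acc=30, pass-E 5, pass-S 6
  after 2 — PE[1][0] acc=38, pass-E 2, pass-S 4
  after 3 — PE[1][0] acc=39, pass-E 1, pass-S 1

(row, col, cycle) = (1, 0, 3)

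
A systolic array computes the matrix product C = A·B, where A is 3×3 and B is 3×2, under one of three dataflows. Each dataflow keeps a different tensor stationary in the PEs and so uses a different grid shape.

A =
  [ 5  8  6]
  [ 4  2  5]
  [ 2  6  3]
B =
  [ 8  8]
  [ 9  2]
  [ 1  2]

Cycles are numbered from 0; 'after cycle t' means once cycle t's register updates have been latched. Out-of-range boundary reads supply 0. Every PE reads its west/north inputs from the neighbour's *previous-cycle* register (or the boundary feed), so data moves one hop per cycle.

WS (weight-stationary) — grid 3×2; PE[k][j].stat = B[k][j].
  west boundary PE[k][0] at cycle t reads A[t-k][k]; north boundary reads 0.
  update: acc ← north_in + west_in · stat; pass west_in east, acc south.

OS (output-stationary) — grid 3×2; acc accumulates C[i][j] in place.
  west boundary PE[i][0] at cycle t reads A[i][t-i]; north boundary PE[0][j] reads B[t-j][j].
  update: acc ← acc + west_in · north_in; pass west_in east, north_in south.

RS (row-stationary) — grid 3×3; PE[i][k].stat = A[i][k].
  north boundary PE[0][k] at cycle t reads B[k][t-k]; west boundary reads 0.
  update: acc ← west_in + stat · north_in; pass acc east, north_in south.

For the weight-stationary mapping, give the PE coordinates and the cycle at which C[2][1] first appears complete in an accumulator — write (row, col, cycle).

WS — PE[2][1] is where C[2][1] collects:
  after 0 — PE[2][1] acc=0, pass-E 0, pass-S 0
  after 1 — PE[2][1] acc=0, pass-E 0, pass-S 0
  after 2 — PE[2][1] acc=0, pass-E 0, pass-S 0
  after 3 — PE[2][1] acc=68, pass-E 6, pass-S 68
  after 4 — PE[2][1] acc=46, pass-E 5, pass-S 46
  after 5 — PE[2][1] acc=34, pass-E 3, pass-S 34

(row, col, cycle) = (2, 1, 5)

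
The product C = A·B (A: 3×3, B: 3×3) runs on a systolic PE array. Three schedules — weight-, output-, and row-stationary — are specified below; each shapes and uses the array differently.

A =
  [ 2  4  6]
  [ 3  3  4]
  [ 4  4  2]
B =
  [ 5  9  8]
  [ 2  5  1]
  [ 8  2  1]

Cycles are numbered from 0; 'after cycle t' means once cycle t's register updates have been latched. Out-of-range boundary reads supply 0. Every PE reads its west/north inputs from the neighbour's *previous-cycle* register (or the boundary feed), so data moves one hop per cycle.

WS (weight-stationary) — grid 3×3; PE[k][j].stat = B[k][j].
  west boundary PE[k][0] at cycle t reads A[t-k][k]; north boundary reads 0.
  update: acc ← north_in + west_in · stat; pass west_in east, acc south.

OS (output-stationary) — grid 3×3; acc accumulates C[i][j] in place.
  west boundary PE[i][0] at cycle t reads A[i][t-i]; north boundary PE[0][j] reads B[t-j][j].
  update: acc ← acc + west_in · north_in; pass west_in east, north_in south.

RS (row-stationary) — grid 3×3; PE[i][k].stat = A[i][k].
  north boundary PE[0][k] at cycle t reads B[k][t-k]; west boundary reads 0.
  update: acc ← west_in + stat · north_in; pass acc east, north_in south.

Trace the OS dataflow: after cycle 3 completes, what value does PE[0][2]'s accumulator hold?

PE[0][2].acc = 20

Tracing OS — 3×3 array, target PE[0][2]:
  t=0 PE[0][1]: acc=0 h=0 v=0
  t=0 PE[0][2]: acc=0 h=0 v=0
  t=1 PE[0][1]: acc=18 h=2 v=9
  t=1 PE[0][2]: acc=0 h=0 v=0
  t=2 PE[0][1]: acc=38 h=4 v=5
  t=2 PE[0][2]: acc=16 h=2 v=8
  t=3 PE[0][1]: acc=50 h=6 v=2
  t=3 PE[0][2]: acc=20 h=4 v=1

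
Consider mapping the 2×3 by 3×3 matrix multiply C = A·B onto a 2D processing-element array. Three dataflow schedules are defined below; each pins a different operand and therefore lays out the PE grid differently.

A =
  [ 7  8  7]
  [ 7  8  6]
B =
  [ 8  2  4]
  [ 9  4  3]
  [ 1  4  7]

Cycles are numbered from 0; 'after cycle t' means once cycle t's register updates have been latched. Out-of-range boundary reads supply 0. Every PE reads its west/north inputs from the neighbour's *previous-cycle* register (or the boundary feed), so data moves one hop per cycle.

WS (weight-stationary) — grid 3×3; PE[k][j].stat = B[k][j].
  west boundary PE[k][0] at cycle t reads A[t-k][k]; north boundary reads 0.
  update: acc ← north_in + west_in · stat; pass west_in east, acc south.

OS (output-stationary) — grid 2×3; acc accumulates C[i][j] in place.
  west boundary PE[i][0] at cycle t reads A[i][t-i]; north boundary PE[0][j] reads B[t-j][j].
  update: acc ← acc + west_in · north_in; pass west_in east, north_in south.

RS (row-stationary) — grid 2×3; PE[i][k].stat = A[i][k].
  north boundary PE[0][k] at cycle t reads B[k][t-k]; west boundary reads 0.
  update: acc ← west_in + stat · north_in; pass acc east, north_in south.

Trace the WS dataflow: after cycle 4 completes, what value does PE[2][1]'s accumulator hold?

PE[2][1].acc = 70

WS on a 3×3 grid — tracing PE[2][1] and its feeders:
  [0] (1,1) acc=0 (h:0 v:0)
  [0] (2,0) acc=0 (h:0 v:0)
  [0] (2,1) acc=0 (h:0 v:0)
  [1] (1,1) acc=0 (h:0 v:0)
  [1] (2,0) acc=0 (h:0 v:0)
  [1] (2,1) acc=0 (h:0 v:0)
  [2] (1,1) acc=46 (h:8 v:46)
  [2] (2,0) acc=135 (h:7 v:135)
  [2] (2,1) acc=0 (h:0 v:0)
  [3] (1,1) acc=46 (h:8 v:46)
  [3] (2,0) acc=134 (h:6 v:134)
  [3] (2,1) acc=74 (h:7 v:74)
  [4] (1,1) acc=0 (h:0 v:0)
  [4] (2,0) acc=0 (h:0 v:0)
  [4] (2,1) acc=70 (h:6 v:70)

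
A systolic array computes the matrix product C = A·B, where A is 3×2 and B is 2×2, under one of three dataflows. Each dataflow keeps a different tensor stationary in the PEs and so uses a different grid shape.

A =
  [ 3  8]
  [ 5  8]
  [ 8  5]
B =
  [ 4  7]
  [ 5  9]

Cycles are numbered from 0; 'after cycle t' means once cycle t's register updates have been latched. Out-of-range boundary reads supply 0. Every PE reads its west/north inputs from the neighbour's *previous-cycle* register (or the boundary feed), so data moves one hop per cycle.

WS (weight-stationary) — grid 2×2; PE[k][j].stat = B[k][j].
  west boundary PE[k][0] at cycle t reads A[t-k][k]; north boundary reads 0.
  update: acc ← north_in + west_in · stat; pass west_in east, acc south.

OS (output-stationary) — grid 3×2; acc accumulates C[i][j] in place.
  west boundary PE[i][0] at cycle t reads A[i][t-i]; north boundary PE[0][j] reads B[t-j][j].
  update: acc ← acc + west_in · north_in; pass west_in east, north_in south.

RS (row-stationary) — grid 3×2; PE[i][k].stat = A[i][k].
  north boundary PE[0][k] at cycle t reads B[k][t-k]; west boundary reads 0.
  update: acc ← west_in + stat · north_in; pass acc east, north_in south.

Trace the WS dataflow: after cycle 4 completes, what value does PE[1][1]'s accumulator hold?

PE[1][1].acc = 101

WS (2×2). Following PE[1][1] plus its west/north inputs:
  @0  [0,1]  acc 0  |  →0  ↓0
  @0  [1,0]  acc 0  |  →0  ↓0
  @0  [1,1]  acc 0  |  →0  ↓0
  @1  [0,1]  acc 21  |  →3  ↓21
  @1  [1,0]  acc 52  |  →8  ↓52
  @1  [1,1]  acc 0  |  →0  ↓0
  @2  [0,1]  acc 35  |  →5  ↓35
  @2  [1,0]  acc 60  |  →8  ↓60
  @2  [1,1]  acc 93  |  →8  ↓93
  @3  [0,1]  acc 56  |  →8  ↓56
  @3  [1,0]  acc 57  |  →5  ↓57
  @3  [1,1]  acc 107  |  →8  ↓107
  @4  [0,1]  acc 0  |  →0  ↓0
  @4  [1,0]  acc 0  |  →0  ↓0
  @4  [1,1]  acc 101  |  →5  ↓101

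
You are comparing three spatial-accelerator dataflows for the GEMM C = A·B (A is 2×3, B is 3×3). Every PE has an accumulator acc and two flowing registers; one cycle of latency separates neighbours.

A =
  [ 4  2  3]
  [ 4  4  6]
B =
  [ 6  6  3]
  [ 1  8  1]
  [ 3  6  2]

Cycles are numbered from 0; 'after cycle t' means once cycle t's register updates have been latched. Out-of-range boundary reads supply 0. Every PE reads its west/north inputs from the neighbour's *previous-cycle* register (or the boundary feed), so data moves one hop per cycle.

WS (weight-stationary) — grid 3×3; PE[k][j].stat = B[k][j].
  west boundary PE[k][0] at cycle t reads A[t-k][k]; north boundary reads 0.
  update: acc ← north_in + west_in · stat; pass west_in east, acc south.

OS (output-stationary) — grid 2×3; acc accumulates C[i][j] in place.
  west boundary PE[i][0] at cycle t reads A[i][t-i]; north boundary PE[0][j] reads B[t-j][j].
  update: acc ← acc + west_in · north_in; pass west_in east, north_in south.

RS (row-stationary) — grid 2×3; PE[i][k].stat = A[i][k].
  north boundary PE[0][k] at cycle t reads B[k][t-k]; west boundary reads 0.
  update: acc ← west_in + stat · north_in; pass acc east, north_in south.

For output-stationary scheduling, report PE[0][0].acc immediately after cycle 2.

OS on a 2×3 grid — tracing PE[0][0] and its feeders:
  [0] (0,0) acc=24 (h:4 v:6)
  [1] (0,0) acc=26 (h:2 v:1)
  [2] (0,0) acc=35 (h:3 v:3)

PE[0][0].acc = 35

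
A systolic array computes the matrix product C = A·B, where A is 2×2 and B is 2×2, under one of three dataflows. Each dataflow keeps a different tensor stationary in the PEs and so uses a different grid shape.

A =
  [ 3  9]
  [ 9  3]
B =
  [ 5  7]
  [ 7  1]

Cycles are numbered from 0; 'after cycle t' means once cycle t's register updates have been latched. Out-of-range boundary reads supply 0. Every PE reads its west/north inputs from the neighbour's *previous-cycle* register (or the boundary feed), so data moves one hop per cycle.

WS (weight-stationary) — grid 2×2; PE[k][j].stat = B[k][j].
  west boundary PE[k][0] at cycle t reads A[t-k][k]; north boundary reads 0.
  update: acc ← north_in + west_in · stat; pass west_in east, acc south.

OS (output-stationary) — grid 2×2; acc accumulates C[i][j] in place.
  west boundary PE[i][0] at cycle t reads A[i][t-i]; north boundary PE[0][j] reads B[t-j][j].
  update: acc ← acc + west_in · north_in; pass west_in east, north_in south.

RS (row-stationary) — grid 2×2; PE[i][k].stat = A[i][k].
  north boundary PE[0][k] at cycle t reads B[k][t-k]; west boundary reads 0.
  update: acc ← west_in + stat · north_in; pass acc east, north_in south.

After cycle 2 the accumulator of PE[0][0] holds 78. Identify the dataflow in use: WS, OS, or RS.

— WS: 2×2; PE[0][0] trace:
  c0 r0c0: 15 / 3 / 15
  c1 r0c0: 45 / 9 / 45
  c2 r0c0: 0 / 0 / 0
— OS: 2×2; PE[0][0] trace:
  c0 r0c0: 15 / 3 / 5
  c1 r0c0: 78 / 9 / 7
  c2 r0c0: 78 / 0 / 0
— RS: 2×2; PE[0][0] trace:
  c0 r0c0: 15 / 15 / 5
  c1 r0c0: 21 / 21 / 7
  c2 r0c0: 0 / 0 / 0

dataflow = OS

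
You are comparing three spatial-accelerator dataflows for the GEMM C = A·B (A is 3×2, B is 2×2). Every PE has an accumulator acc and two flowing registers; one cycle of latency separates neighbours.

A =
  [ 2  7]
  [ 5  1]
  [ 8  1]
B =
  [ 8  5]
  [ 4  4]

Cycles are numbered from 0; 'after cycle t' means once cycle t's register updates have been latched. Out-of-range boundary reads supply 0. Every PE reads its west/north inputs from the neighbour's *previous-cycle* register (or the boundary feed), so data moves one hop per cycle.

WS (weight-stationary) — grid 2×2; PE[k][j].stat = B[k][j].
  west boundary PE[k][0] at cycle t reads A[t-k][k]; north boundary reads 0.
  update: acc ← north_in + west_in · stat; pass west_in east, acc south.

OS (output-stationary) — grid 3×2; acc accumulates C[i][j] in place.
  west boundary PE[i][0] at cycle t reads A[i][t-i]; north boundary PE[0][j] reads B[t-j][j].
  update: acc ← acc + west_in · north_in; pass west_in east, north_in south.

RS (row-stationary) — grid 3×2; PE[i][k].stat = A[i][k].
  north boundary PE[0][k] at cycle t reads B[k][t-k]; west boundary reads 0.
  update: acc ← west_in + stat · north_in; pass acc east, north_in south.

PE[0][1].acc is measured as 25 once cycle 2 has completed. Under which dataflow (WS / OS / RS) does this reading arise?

dataflow = WS

WS [2×2] PE[0][1] across cycles:
  [0] (0,1) acc=0 (h:0 v:0)
  [1] (0,1) acc=10 (h:2 v:10)
  [2] (0,1) acc=25 (h:5 v:25)
OS [3×2] PE[0][1] across cycles:
  [0] (0,1) acc=0 (h:0 v:0)
  [1] (0,1) acc=10 (h:2 v:5)
  [2] (0,1) acc=38 (h:7 v:4)
RS [3×2] PE[0][1] across cycles:
  [0] (0,1) acc=0 (h:0 v:0)
  [1] (0,1) acc=44 (h:44 v:4)
  [2] (0,1) acc=38 (h:38 v:4)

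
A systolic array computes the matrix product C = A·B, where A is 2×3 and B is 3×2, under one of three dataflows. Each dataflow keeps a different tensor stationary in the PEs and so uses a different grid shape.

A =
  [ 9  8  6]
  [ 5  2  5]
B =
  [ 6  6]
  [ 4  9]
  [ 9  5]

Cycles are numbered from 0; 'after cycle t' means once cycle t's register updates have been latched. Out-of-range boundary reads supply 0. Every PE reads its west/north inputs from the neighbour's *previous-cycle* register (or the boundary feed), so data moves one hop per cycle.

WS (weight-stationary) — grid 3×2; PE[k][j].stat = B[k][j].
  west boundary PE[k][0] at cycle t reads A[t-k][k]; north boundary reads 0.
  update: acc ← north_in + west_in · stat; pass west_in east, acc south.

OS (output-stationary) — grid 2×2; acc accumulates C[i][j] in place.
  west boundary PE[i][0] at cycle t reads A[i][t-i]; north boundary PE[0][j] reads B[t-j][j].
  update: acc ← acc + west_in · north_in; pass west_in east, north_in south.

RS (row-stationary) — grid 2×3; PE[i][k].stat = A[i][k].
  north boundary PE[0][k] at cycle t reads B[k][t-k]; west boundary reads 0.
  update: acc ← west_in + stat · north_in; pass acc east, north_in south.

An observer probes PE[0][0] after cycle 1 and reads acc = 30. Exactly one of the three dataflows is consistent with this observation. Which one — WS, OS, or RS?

dataflow = WS

— WS: 3×2; PE[0][0] trace:
  @0  [0,0]  acc 54  |  →9  ↓54
  @1  [0,0]  acc 30  |  →5  ↓30
— OS: 2×2; PE[0][0] trace:
  @0  [0,0]  acc 54  |  →9  ↓6
  @1  [0,0]  acc 86  |  →8  ↓4
— RS: 2×3; PE[0][0] trace:
  @0  [0,0]  acc 54  |  →54  ↓6
  @1  [0,0]  acc 54  |  →54  ↓6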